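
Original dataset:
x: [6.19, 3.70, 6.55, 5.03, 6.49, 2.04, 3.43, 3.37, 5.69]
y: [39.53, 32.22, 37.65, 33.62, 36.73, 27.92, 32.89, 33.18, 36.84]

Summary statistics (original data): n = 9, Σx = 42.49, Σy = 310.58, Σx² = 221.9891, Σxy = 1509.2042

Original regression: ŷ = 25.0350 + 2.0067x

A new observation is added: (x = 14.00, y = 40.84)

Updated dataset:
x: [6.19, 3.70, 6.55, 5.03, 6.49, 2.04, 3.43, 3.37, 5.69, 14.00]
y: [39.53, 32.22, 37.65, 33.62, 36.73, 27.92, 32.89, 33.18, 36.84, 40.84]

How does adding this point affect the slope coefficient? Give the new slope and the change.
Adding the point moves β₁ from 2.0067 to 0.9688, i.e. it decreases by 1.0379 (-51.7%).

x = 14.00 lies well outside the original x-range [2.04, 6.55] (x̄ ≈ 4.72), so this observation has high leverage and can move the slope substantially.

Step 1: Update the sums with the new point (n goes from 9 to 10)
Σx  = 42.49 + 14.00 = 56.49
Σy  = 310.58 + 40.84 = 351.42
Σx² = 221.9891 + 14.00² = 221.9891 + 196.0000 = 417.9891
Σxy = 1509.2042 + 14.00×40.84 = 1509.2042 + 571.7600 = 2080.9642

Step 2: Recompute the slope with b₁ = (nΣxy − ΣxΣy) / (nΣx² − (Σx)²)
Numerator   = 10×2080.9642 − 56.49×351.42 = 20809.6420 − 19851.7158 = 957.9262
Denominator = 10×417.9891 − 56.49² = 4179.8910 − 3191.1201 = 988.7709
b₁(new) = 957.9262 / 988.7709 = 0.9688

(Same formula on the original sums: (9×1509.2042 − 42.49×310.58) / (9×221.9891 − 42.49²) = 386.2936 / 192.5018 = 2.0067, matching the given fit.)

Step 3: Change in slope
Δβ₁ = 0.9688 − 2.0067 = -1.0379
Relative change = -1.0379 / 2.0067 × 100% = -51.7%
→ the slope decreases when the point is added.

A high-leverage point only changes the slope if it is off the original line; here y = 40.84 is below the original trend, so the slope decreases.
In practice: examine leverage (hᵢ) and Cook's distance rather than deleting it automatically.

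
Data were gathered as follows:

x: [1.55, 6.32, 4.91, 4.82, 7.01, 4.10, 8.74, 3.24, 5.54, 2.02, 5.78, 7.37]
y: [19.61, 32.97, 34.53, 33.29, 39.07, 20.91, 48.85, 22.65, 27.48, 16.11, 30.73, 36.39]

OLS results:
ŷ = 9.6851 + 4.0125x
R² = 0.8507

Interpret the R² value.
R² = 0.8507 means 85.07% of the variation in y is explained by the linear relationship with x. This indicates a strong fit.

R² (coefficient of determination) measures the proportion of variance in y explained by the regression model.

Here R² = 0.8507:
- Explained: 85.07% of the variation in y
- Unexplained (residual): 100% − 85.07% = 14.93%
- Rule of thumb (below 0.3 weak; 0.3 to below 0.7 moderate; 0.7 and above strong) → strong

Calculation: R² = 1 − (SS_res / SS_tot), where SS_res is the sum of squared residuals and SS_tot the total sum of squares.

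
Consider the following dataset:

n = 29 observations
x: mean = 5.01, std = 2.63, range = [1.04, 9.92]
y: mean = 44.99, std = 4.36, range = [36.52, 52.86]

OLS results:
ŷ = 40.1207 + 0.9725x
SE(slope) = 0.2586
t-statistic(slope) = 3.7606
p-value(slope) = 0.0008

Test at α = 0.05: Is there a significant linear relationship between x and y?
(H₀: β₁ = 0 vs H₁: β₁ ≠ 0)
p-value = 0.0008 < α = 0.05, so we reject H₀. The relationship is significant.

Hypothesis test for the slope coefficient:

H₀: β₁ = 0 (no linear relationship)
H₁: β₁ ≠ 0 (linear relationship exists)

Test statistic: t = β̂₁ / SE(β̂₁) = 0.9725 / 0.2586 = 3.7606

The p-value (0.0008) is the probability, under H₀, of a t-statistic at least as extreme as |t| = 3.7606 (two-sided, df = n − 2 = 27).

Decision rule: reject H₀ if p-value < α.
p-value = 0.0008 < α = 0.05 → reject H₀.

At α = 0.05 the data do provide convincing evidence of a nonzero slope.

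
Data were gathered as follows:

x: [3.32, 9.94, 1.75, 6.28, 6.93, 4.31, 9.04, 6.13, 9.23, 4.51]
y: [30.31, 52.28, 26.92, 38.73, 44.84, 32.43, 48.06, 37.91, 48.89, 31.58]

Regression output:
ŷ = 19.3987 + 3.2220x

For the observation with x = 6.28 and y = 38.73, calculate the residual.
Residual = -0.9029

The residual is the difference between the actual value and the predicted value:

Residual = y - ŷ

Step 1: Calculate predicted value
ŷ = 19.3987 + 3.2220 × 6.28
ŷ = 39.6329

Step 2: Calculate residual
Residual = 38.73 - 39.6329
Residual = -0.9029

The residual is negative, so the observed y = 38.73 sits below the regression line (the line overestimates it by 0.9029).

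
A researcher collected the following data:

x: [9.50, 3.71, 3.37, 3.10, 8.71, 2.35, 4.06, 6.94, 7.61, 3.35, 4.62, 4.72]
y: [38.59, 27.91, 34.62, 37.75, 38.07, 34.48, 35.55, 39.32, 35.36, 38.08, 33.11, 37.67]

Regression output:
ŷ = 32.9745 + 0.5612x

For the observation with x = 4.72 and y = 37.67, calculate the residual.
Residual = 2.0466

The residual is the difference between the actual value and the predicted value:

Residual = y - ŷ

Step 1: Calculate predicted value
ŷ = 32.9745 + 0.5612 × 4.72
ŷ = 35.6234

Step 2: Calculate residual
Residual = 37.67 - 35.6234
Residual = 2.0466

Sign check: y > ŷ, so the point is above the line and the fit underestimates here.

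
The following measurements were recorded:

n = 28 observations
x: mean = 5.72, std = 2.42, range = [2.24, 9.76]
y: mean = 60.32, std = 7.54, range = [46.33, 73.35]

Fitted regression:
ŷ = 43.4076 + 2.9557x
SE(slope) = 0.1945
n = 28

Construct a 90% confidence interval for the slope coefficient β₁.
The 90% CI for β₁ is (2.6240, 3.2874)

Confidence interval for the slope:

The 90% CI for β₁ is: β̂₁ ± t*(α/2, n-2) × SE(β̂₁)

Step 1: Find critical t-value
- Confidence level = 0.9
- Degrees of freedom = n - 2 = 28 - 2 = 26
- t*(α/2, 26) = 1.7056

Step 2: Calculate margin of error
Margin = 1.7056 × 0.1945 = 0.3317

Step 3: Construct interval
CI = 2.9557 ± 0.3317
CI = (2.6240, 3.2874)

Interpretation: each one-unit increase in x is associated with a change in mean y of between 2.6240 and 3.2874, with 90% confidence.
The interval does not include 0, suggesting a significant linear relationship.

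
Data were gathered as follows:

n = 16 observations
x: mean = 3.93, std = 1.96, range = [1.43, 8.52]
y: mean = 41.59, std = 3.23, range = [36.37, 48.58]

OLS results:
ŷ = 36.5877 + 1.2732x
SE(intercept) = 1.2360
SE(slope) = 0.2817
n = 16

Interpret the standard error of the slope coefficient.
SE(slope) = 0.2817 measures the uncertainty in the estimated slope. The coefficient is estimated with moderate precision (SE/|β̂₁| = 22.1%).

SE(β̂₁) = 0.2817 says: if we drew many samples of n = 16 from the same population and refit each time, the fitted slopes would scatter with a standard deviation of roughly 0.2817 around the true β₁.

Relative precision:
- SE / |β̂₁| = 0.2817 / 1.2732 = 22.1%
- Rule of thumb (under 20%: precise; 20% to under 50%: moderately precise; 50% or more: imprecise) → moderately precise

Link to the t-test: t = β̂₁ / SE(β̂₁) = 1.2732 / 0.2817 = 4.5197, the statistic for H₀: β₁ = 0.

What drives SE(β̂₁): larger n (here n = 16) → smaller SE; more residual scatter → larger SE.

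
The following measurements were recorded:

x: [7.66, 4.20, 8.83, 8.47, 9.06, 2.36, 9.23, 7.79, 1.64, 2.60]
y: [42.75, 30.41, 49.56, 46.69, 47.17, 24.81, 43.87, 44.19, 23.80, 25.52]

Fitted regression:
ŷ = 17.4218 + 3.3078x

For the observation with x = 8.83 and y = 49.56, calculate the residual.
Residual = 2.9303

The residual is the difference between the actual value and the predicted value:

Residual = y - ŷ

Step 1: Calculate predicted value
ŷ = 17.4218 + 3.3078 × 8.83
ŷ = 46.6297

Step 2: Calculate residual
Residual = 49.56 - 46.6297
Residual = 2.9303

The residual is positive, so the observed y = 49.56 sits above the regression line (the line underestimates it by 2.9303).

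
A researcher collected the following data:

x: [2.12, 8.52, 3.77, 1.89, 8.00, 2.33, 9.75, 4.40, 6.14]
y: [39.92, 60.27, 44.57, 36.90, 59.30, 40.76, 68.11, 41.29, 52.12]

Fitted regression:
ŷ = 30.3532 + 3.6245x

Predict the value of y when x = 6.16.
ŷ = 52.6801

To predict y for x = 6.16, substitute into the regression equation:

ŷ = 30.3532 + 3.6245 × 6.16
ŷ = 30.3532 + 22.3269
ŷ = 52.6801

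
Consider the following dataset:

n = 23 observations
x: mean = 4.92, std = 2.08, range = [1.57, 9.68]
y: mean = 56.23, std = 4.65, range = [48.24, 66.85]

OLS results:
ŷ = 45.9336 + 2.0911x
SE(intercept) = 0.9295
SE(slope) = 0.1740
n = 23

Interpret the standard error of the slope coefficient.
SE(slope) = 0.1740 measures the uncertainty in the estimated slope. The coefficient is estimated precisely (SE/|β̂₁| = 8.3%).

What SE measures:
- The standard error quantifies the sampling variability of the coefficient estimate
- It is the estimated standard deviation of β̂₁ across hypothetical repeated samples of the same size
- Smaller SE → more precise estimate

Relative precision:
- SE / |β̂₁| = 0.1740 / 2.0911 = 8.3%
- Rule of thumb (under 20%: precise; 20% to under 50%: moderately precise; 50% or more: imprecise) → precise

Rough 95% range (±2 SE): 2.0911 ± 0.3480 → (1.7431, 2.4391).

What drives SE(β̂₁): more residual scatter → larger SE; wider spread of x values → smaller SE; larger n (here n = 23) → smaller SE.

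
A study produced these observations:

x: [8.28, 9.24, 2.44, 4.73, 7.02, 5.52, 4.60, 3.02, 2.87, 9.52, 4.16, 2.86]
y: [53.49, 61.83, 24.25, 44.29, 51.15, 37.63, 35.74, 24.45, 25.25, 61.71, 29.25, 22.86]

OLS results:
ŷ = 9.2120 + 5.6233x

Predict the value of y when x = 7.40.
ŷ = 50.8244

Plug x = 7.40 into the fitted line:

ŷ = 9.2120 + 5.6233 × 7.40
ŷ = 9.2120 + 41.6124
ŷ = 50.8244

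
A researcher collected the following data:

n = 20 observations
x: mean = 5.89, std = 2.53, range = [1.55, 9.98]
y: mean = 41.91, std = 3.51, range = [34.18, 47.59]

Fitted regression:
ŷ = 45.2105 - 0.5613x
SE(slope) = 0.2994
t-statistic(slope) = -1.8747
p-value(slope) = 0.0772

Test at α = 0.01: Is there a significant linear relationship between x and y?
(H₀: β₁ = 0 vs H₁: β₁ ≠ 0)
Fail to reject H₀: p-value = 0.0772 ≥ α = 0.01. The linear relationship is not significant at the 1% level.

Hypothesis test for the slope coefficient:

H₀: β₁ = 0 (no linear relationship)
H₁: β₁ ≠ 0 (linear relationship exists)

Test statistic: t = β̂₁ / SE(β̂₁) = -0.5613 / 0.2994 = -1.8747

The p-value (0.0772) is the probability, under H₀, of a t-statistic at least as extreme as |t| = 1.8747 (two-sided, df = n − 2 = 18).

Decision rule: reject H₀ if p-value < α.
p-value = 0.0772 ≥ α = 0.01 → fail to reject H₀.

Conclusion: the linear association between x and y is not significant at the 1% level.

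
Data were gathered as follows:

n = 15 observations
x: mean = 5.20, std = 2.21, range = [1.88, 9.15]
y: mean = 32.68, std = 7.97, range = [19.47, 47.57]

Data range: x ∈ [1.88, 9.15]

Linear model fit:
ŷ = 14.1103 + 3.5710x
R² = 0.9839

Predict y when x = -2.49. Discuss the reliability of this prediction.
ŷ = 5.2185 (extrapolation — x = -2.49 lies outside [1.88, 9.15], so reliability is low).

Prediction calculation:
ŷ = 14.1103 + 3.5710 × (-2.49)
ŷ = 5.2185

Reliability:
- Data range: x ∈ [1.88, 9.15]
- Prediction point: x = -2.49 is 4.37 units below the observed range → this is EXTRAPOLATION, not interpolation

Why that matters here:
- R² describes fit only over the sampled x values; it says nothing about behaviour beyond them
- The linear relationship may not hold outside the observed range
- There are no observations near this x to validate the fitted line there

The R² = 0.9839 only validates the fit within [1.88, 9.15]; treat ŷ = 5.2185 with caution.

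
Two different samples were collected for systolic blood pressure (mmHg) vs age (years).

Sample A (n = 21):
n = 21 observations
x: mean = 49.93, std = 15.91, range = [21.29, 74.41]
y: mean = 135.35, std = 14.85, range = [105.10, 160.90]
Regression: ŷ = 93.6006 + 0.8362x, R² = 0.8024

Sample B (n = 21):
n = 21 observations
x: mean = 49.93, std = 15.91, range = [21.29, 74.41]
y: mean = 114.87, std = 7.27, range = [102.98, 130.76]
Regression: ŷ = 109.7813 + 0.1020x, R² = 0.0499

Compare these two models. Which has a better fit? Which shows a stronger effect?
Model A has the better fit (R² = 0.8024 vs 0.0499). Model A shows the stronger effect (|β₁| = 0.8362 vs 0.1020).

Model Comparison:

Goodness of fit (R²):
- Model A: R² = 0.8024 → 80.24% of variance in blood pressure explained
- Model B: R² = 0.0499 → 4.99% of variance in blood pressure explained
- 0.8024 > 0.0499 → Model A has the better fit

Strength of effect — compare |β₁|:
- Model A: β₁ = 0.8362 → predicted blood pressure rises 0.8362 mmHg per additional year of age
- Model B: β₁ = 0.1020 → predicted blood pressure rises 0.1020 mmHg per additional year of age
- |0.8362| > |0.1020| → Model A shows the stronger marginal effect

Note: A better fit (higher R²) doesn't necessarily mean a more important relationship.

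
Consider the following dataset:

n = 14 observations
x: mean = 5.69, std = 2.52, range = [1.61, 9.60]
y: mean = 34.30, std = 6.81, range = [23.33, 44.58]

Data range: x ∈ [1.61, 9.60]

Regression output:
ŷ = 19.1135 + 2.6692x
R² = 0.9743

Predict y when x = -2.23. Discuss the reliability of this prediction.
ŷ = 13.1612, but this is extrapolation (below the data range [1.61, 9.60]) and may be unreliable.

Prediction calculation:
ŷ = 19.1135 + 2.6692 × (-2.23)
ŷ = 13.1612

Reliability:
- Data range: x ∈ [1.61, 9.60]
- Prediction point: x = -2.23 is 3.84 units below the observed range → this is EXTRAPOLATION, not interpolation

Why that matters here:
- The standard error of prediction grows with (x − x̄)², and x = -2.23 is far from x̄ = 5.69
- R² describes fit only over the sampled x values; it says nothing about behaviour beyond them

Report the number if required, but flag clearly that it is an extrapolation.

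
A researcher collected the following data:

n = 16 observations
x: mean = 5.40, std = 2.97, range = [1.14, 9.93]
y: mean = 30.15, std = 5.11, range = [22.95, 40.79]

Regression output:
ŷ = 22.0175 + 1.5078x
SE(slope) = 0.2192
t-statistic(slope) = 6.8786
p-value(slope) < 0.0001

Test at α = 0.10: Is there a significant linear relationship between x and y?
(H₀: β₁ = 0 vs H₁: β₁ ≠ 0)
Since p-value < 0.0001 < α = 0.10, reject H₀ — the slope is significantly different from 0.

Hypothesis test for the slope coefficient:

H₀: β₁ = 0 (no linear relationship)
H₁: β₁ ≠ 0 (linear relationship exists)

Test statistic: t = β̂₁ / SE(β̂₁) = 1.5078 / 0.2192 = 6.8786

p < 0.0001: how often a slope estimate this far from 0 (in SE units) would arise by chance if β₁ were truly 0.

Decision rule: reject H₀ if p-value < α.
p-value < 0.0001 < α = 0.10 → reject H₀.

There is sufficient evidence at the 10% significance level to conclude that a linear relationship exists between x and y.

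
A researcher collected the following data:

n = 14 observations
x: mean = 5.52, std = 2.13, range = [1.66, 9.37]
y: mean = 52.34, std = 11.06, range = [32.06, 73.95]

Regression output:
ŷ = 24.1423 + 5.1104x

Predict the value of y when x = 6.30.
ŷ = 56.3378

x = 6.30 lies inside the observed range [1.66, 9.37], so the fitted equation applies directly:

ŷ = 24.1423 + 5.1104 × 6.30
ŷ = 24.1423 + 32.1955
ŷ = 56.3378

This is a point prediction; actual observations scatter around it by roughly the residual standard deviation.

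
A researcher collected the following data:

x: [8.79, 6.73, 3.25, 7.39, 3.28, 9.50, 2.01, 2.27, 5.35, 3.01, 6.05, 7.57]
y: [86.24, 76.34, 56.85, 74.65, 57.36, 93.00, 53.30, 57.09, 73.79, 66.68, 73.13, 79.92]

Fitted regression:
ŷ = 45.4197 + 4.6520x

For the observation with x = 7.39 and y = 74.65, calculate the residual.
Residual = -5.1480

The residual is the difference between the actual value and the predicted value:

Residual = y - ŷ

Step 1: Calculate predicted value
ŷ = 45.4197 + 4.6520 × 7.39
ŷ = 79.7980

Step 2: Calculate residual
Residual = 74.65 - 79.7980
Residual = -5.1480

Interpretation: the model overestimates the actual value by 5.1480 at this point (negative residual → observation lies below the fitted line).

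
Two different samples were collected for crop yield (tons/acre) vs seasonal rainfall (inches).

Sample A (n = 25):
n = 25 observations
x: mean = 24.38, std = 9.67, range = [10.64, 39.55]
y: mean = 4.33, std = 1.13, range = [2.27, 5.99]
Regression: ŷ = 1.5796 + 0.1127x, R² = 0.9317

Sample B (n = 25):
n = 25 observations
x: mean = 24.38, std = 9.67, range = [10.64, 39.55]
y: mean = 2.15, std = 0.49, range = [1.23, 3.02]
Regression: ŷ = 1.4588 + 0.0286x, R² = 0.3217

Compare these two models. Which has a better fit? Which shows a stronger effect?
Model A has the better fit (R² = 0.9317 vs 0.3217). Model A shows the stronger effect (|β₁| = 0.1127 vs 0.0286).

Model Comparison:

Fit — compare R²:
- Model A: R² = 0.9317 → 93.17% of variance in crop yield explained
- Model B: R² = 0.3217 → 32.17% of variance in crop yield explained
- 0.9317 > 0.3217 → Model A has the better fit

Which has the larger per-inch effect? (|β₁|)
- Model A: β₁ = 0.1127 → predicted crop yield rises 0.1127 tons/acre per additional inch of rainfall
- Model B: β₁ = 0.0286 → predicted crop yield rises 0.0286 tons/acre per additional inch of rainfall
- |0.1127| > |0.0286| → Model A shows the stronger marginal effect

Notes:
- A steeper slope doesn't make a better model if the scatter around the line is large.
- R² measures how tightly points cluster around the line; β₁ measures how steep the line is — they answer different questions.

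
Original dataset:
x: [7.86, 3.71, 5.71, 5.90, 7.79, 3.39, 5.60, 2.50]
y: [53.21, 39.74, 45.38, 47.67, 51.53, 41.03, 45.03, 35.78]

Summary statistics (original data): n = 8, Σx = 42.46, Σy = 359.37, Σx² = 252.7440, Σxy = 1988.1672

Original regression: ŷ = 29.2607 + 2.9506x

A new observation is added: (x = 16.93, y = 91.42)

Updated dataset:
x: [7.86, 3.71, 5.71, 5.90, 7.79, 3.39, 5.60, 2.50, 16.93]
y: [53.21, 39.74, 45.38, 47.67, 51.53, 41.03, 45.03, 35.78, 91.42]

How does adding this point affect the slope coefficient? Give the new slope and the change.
Adding the point moves β₁ from 2.9506 to 3.8057, i.e. it increases by 0.8551 (+29.0%).

The new point has HIGH LEVERAGE: x = 16.93 is far from the original mean x̄ = 42.46/8 ≈ 5.31 (original range [2.50, 7.86]).

Step 1: Update the sums with the new point (n goes from 8 to 9)
Σx  = 42.46 + 16.93 = 59.39
Σy  = 359.37 + 91.42 = 450.79
Σx² = 252.7440 + 16.93² = 252.7440 + 286.6249 = 539.3689
Σxy = 1988.1672 + 16.93×91.42 = 1988.1672 + 1547.7406 = 3535.9078

Step 2: Recompute the slope with b₁ = (nΣxy − ΣxΣy) / (nΣx² − (Σx)²)
Numerator   = 9×3535.9078 − 59.39×450.79 = 31823.1702 − 26772.4181 = 5050.7521
Denominator = 9×539.3689 − 59.39² = 4854.3201 − 3527.1721 = 1327.1480
b₁(new) = 5050.7521 / 1327.1480 = 3.8057

(Same formula on the original sums: (8×1988.1672 − 42.46×359.37) / (8×252.7440 − 42.46²) = 646.4874 / 219.1004 = 2.9506, matching the given fit.)

Step 3: Change in slope
Δβ₁ = 3.8057 − 2.9506 = +0.8551
Relative change = +0.8551 / 2.9506 × 100% = +29.0%
→ the slope increases when the point is added.

Because the point sits above the extension of the original line at a high-leverage x, it tilts the fit up.
In practice: check such a point for data-entry or measurement error.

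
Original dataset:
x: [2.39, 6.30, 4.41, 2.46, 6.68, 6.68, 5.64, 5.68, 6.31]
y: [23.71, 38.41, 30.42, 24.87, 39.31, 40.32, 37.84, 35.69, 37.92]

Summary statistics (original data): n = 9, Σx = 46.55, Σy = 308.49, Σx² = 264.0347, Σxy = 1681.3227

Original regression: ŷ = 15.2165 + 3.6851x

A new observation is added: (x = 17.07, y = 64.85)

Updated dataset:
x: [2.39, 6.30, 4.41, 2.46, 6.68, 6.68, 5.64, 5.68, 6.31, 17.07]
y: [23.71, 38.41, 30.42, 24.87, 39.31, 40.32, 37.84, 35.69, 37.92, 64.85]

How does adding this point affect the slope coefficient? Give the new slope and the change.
New slope β₁ = 2.7419 versus 3.6851 before: a change of -0.9432 (-25.6%).

x = 17.07 lies well outside the original x-range [2.39, 6.68] (x̄ ≈ 5.17), so this observation has high leverage and can move the slope substantially.

Step 1: Update the sums with the new point (n goes from 9 to 10)
Σx  = 46.55 + 17.07 = 63.62
Σy  = 308.49 + 64.85 = 373.34
Σx² = 264.0347 + 17.07² = 264.0347 + 291.3849 = 555.4196
Σxy = 1681.3227 + 17.07×64.85 = 1681.3227 + 1106.9895 = 2788.3122

Step 2: Recompute the slope with b₁ = (nΣxy − ΣxΣy) / (nΣx² − (Σx)²)
Numerator   = 10×2788.3122 − 63.62×373.34 = 27883.1220 − 23751.8908 = 4131.2312
Denominator = 10×555.4196 − 63.62² = 5554.1960 − 4047.5044 = 1506.6916
b₁(new) = 4131.2312 / 1506.6916 = 2.7419

(Same formula on the original sums: (9×1681.3227 − 46.55×308.49) / (9×264.0347 − 46.55²) = 771.6948 / 209.4098 = 3.6851, matching the given fit.)

Step 3: Change in slope
Δβ₁ = 2.7419 − 3.6851 = -0.9432
Relative change = -0.9432 / 3.6851 × 100% = -25.6%
→ the slope decreases when the point is added.

A high-leverage point only changes the slope if it is off the original line; here y = 64.85 is below the original trend, so the slope decreases.
In practice: investigate whether it comes from the same population as the rest of the sample.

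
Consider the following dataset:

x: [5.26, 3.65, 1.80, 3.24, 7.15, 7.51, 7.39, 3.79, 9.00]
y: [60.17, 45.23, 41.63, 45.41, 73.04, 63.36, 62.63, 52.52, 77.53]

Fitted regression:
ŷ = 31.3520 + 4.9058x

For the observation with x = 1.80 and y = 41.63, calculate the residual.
Residual = 1.4476

The residual is the difference between the actual value and the predicted value:

Residual = y - ŷ

Step 1: Calculate predicted value
ŷ = 31.3520 + 4.9058 × 1.80
ŷ = 40.1824

Step 2: Calculate residual
Residual = 41.63 - 40.1824
Residual = 1.4476

Sign check: y > ŷ, so the point is above the line and the fit underestimates here.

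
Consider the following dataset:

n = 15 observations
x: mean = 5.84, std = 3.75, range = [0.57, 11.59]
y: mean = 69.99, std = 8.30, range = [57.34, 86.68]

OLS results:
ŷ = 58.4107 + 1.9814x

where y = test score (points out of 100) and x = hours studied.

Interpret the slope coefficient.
For each additional hour of study time, predicted test score increases by approximately 1.9814 points.

The slope β₁ = 1.9814 gives the rate at which the fitted test score changes with study time.

Interpretation:
- Study time up by 1 hour → predicted test score increases by 1.9814 points
- The effect is assumed constant over the observed range of x (linearity)
- The slope describes association in these data, not necessarily a causal effect

(β₀ = 58.4107 is the fitted value at x = 0 and is not part of the slope interpretation.)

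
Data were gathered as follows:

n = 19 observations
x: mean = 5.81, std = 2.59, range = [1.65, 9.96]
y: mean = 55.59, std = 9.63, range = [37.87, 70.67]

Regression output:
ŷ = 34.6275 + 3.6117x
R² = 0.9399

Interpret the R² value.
The model explains 93.99% of the variance in y (R² = 0.9399), leaving 6.01% unexplained; the fit is strong.

R² (coefficient of determination) measures the proportion of variance in y explained by the regression model.

Here R² = 0.9399:
- Explained: 93.99% of the variation in y
- Unexplained (residual): 100% − 93.99% = 6.01%
- Rule of thumb (below 0.3 weak; 0.3 to below 0.7 moderate; 0.7 and above strong) → strong

Calculation: R² = 1 − (SS_res / SS_tot), where SS_res is the sum of squared residuals and SS_tot the total sum of squares.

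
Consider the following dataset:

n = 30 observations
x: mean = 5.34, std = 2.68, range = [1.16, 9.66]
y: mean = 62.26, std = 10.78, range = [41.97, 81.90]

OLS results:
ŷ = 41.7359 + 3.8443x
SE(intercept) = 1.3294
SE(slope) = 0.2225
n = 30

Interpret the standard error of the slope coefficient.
The slope 3.8443 is pinned down to within about ±0.2225 (one SE) by these data — relative uncertainty 5.8%, i.e. precise.

SE(β̂₁) = 0.2225 says: if we drew many samples of n = 30 from the same population and refit each time, the fitted slopes would scatter with a standard deviation of roughly 0.2225 around the true β₁.

Relative precision:
- SE / |β̂₁| = 0.2225 / 3.8443 = 5.8%
- Rule of thumb (under 20%: precise; 20% to under 50%: moderately precise; 50% or more: imprecise) → precise

Link to interval estimation: a confidence interval for β₁ is β̂₁ ± t* × 0.2225, so SE sets the half-width per unit of t*.

What drives SE(β̂₁): larger n (here n = 30) → smaller SE; wider spread of x values → smaller SE; more residual scatter → larger SE.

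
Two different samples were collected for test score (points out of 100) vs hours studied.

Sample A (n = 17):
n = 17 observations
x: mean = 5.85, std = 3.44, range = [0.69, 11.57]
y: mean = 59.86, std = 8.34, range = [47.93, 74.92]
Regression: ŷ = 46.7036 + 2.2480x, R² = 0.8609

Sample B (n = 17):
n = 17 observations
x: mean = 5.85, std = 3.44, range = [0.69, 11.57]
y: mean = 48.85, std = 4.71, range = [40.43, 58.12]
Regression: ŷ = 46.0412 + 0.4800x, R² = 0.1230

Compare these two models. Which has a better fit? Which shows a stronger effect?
Model A has the better fit (R² = 0.8609 vs 0.1230). Model A shows the stronger effect (|β₁| = 2.2480 vs 0.4800).

Model Comparison:

Goodness of fit (R²):
- Model A: R² = 0.8609 → 86.09% of variance in test score explained
- Model B: R² = 0.1230 → 12.30% of variance in test score explained
- 0.8609 > 0.1230 → Model A has the better fit

Strength of effect — compare |β₁|:
- Model A: β₁ = 2.2480 → predicted test score rises 2.2480 points per additional hour of study time
- Model B: β₁ = 0.4800 → predicted test score rises 0.4800 points per additional hour of study time
- |2.2480| > |0.4800| → Model A shows the stronger marginal effect

Note: R² measures how tightly points cluster around the line; β₁ measures how steep the line is — they answer different questions.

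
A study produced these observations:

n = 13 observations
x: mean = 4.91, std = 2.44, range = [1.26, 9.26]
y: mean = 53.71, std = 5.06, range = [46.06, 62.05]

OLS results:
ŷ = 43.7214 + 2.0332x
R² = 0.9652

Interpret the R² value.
R² = 0.9652 means 96.52% of the variation in y is explained by the linear relationship with x. This indicates a strong fit.

R² = 1 − SS_res/SS_tot compares the residual scatter to the total scatter of y about its mean.

Here R² = 0.9652:
- Explained: 96.52% of the variation in y
- Unexplained (residual): 100% − 96.52% = 3.48%
- Rule of thumb (below 0.3 weak; 0.3 to below 0.7 moderate; 0.7 and above strong) → strong

Note: R² never decreases when predictors are added, so it should not be used alone to compare models of different size.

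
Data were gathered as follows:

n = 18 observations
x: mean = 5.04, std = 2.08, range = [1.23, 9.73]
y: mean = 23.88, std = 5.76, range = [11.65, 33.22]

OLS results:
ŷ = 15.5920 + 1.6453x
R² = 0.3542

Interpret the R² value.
About 35.42% of the variability in y is accounted for by the regression on x (R² = 0.3542) — a moderate linear fit.

The coefficient of determination R² is the fraction of the total variation in y that the fitted line accounts for.

Here R² = 0.3542:
- Explained: 35.42% of the variation in y
- Unexplained (residual): 100% − 35.42% = 64.58%
- Rule of thumb (below 0.3 weak; 0.3 to below 0.7 moderate; 0.7 and above strong) → moderate

Note: R² never decreases when predictors are added, so it should not be used alone to compare models of different size.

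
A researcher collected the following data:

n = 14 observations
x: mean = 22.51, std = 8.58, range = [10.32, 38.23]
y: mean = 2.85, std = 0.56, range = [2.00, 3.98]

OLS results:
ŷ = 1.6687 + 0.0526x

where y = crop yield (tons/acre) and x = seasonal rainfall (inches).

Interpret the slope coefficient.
On average, crop yield is about 0.0526 tons/acre higher for every extra inch of rainfall.

The slope coefficient β₁ = 0.0526 represents the marginal effect of rainfall on crop yield.

Interpretation:
- Rainfall up by 1 inch → predicted crop yield increases by 0.0526 tons/acre
- The effect is assumed constant over the observed range of x (linearity)

The intercept β₀ = 1.6687 is the predicted crop yield when rainfall = 0; since the smallest observed x is 10.32, this is an extrapolation and mainly anchors the line.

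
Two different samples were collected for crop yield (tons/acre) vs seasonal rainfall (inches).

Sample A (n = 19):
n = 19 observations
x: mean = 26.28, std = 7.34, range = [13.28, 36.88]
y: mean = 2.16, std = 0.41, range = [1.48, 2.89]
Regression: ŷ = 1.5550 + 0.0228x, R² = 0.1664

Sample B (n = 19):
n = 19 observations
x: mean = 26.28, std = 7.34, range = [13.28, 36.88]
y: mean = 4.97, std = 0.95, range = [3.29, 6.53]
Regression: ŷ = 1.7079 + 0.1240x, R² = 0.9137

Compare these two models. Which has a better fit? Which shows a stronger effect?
Model B has the better fit (R² = 0.9137 vs 0.1664). Model B shows the stronger effect (|β₁| = 0.1240 vs 0.0228).

Model Comparison:

Which explains more variance? (R²)
- Model A: R² = 0.1664 → 16.64% of variance in crop yield explained
- Model B: R² = 0.9137 → 91.37% of variance in crop yield explained
- 0.9137 > 0.1664 → Model B has the better fit

Which has the larger per-inch effect? (|β₁|)
- Model A: β₁ = 0.0228 → predicted crop yield rises 0.0228 tons/acre per additional inch of rainfall
- Model B: β₁ = 0.1240 → predicted crop yield rises 0.1240 tons/acre per additional inch of rainfall
- |0.0228| < |0.1240| → Model B shows the stronger marginal effect

Note: The two samples could reflect different populations, time periods, or measurement quality.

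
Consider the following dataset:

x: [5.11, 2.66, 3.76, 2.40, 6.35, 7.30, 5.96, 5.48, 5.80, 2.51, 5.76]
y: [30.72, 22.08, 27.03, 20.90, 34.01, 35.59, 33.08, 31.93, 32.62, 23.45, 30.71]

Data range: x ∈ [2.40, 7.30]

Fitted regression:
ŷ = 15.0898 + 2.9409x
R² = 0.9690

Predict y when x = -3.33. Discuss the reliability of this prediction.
The equation gives ŷ = 5.2966; however x = -3.33 is 5.73 units below the observed range, so this extrapolated value should not be trusted.

Prediction calculation:
ŷ = 15.0898 + 2.9409 × (-3.33)
ŷ = 5.2966

Reliability:
- Data range: x ∈ [2.40, 7.30]
- Prediction point: x = -3.33 is 5.73 units below the observed range → this is EXTRAPOLATION, not interpolation

Why that matters here:
- The linear relationship may not hold outside the observed range
- Real relationships often flatten, saturate, or turn nonlinear at extremes

The R² = 0.9690 only validates the fit within [2.40, 7.30]; treat ŷ = 5.2966 with caution.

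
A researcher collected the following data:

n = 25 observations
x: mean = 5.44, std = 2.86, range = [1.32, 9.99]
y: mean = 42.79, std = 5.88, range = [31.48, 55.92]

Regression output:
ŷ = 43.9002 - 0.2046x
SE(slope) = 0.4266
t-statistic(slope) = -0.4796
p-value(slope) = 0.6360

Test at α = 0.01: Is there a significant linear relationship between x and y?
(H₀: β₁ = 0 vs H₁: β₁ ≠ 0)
Since p-value = 0.6360 ≥ α = 0.01, fail to reject H₀ — the slope is not significantly different from 0.

Hypothesis test for the slope coefficient:

H₀: β₁ = 0 (no linear relationship)
H₁: β₁ ≠ 0 (linear relationship exists)

Test statistic: t = β̂₁ / SE(β̂₁) = -0.2046 / 0.4266 = -0.4796

The p-value (0.6360) is the probability, under H₀, of a t-statistic at least as extreme as |t| = 0.4796 (two-sided, df = n − 2 = 23).

Decision rule: reject H₀ if p-value < α.
p-value = 0.6360 ≥ α = 0.01 → fail to reject H₀.

Conclusion: the linear association between x and y is not significant at the 1% level.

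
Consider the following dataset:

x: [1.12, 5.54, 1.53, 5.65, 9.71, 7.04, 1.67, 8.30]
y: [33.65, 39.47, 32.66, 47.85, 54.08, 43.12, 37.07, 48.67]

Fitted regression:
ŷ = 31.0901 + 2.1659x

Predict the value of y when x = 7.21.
ŷ = 46.7062

Plug x = 7.21 into the fitted line:

ŷ = 31.0901 + 2.1659 × 7.21
ŷ = 31.0901 + 15.6161
ŷ = 46.7062

This is a point prediction; actual observations scatter around it by roughly the residual standard deviation.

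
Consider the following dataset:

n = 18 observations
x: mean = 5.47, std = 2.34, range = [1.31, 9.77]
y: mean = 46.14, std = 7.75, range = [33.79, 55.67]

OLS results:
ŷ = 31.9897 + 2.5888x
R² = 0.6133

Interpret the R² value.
R² = 0.6133 means 61.33% of the variation in y is explained by the linear relationship with x. This indicates a moderate fit.

The coefficient of determination R² is the fraction of the total variation in y that the fitted line accounts for.

Here R² = 0.6133:
- Explained: 61.33% of the variation in y
- Unexplained (residual): 100% − 61.33% = 38.67%
- Rule of thumb (below 0.3 weak; 0.3 to below 0.7 moderate; 0.7 and above strong) → moderate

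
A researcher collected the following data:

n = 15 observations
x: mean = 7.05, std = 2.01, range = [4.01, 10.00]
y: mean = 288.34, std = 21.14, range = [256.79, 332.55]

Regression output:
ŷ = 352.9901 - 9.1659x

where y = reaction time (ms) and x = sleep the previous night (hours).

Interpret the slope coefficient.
For each additional hour of sleep, predicted reaction time decreases by approximately 9.1659 ms.

The slope β₁ = -9.1659 gives the rate at which the fitted reaction time changes with sleep.

Interpretation:
- Sleep up by 1 hour → predicted reaction time decreases by 9.1659 ms
- The effect is assumed constant over the observed range of x (linearity)
- The slope describes association in these data, not necessarily a causal effect

(β₀ = 352.9901 is the fitted value at x = 0 and is not part of the slope interpretation.)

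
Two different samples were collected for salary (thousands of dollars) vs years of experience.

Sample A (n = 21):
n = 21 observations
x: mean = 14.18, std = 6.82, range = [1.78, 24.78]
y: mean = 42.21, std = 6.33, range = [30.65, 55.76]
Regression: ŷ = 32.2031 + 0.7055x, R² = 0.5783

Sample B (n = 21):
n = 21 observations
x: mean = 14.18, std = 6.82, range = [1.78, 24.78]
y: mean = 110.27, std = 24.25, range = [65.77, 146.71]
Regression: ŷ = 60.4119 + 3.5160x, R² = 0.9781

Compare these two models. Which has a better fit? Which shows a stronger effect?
Model B has the better fit (R² = 0.9781 vs 0.5783). Model B shows the stronger effect (|β₁| = 3.5160 vs 0.7055).

Model Comparison:

Which explains more variance? (R²)
- Model A: R² = 0.5783 → 57.83% of variance in salary explained
- Model B: R² = 0.9781 → 97.81% of variance in salary explained
- 0.9781 > 0.5783 → Model B has the better fit

Which has the larger per-year effect? (|β₁|)
- Model A: β₁ = 0.7055 → predicted salary rises 0.7055 thousand dollars per additional year of experience
- Model B: β₁ = 3.5160 → predicted salary rises 3.5160 thousand dollars per additional year of experience
- |0.7055| < |3.5160| → Model B shows the stronger marginal effect

Notes:
- A better fit (higher R²) doesn't necessarily mean a more important relationship.
- The two samples could reflect different populations, time periods, or measurement quality.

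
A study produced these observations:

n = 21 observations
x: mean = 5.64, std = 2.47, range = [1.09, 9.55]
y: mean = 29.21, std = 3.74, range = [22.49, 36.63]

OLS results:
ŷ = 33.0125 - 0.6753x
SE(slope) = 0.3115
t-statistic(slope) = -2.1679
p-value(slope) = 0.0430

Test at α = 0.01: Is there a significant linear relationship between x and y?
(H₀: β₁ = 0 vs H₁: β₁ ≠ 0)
Fail to reject H₀: p-value = 0.0430 ≥ α = 0.01. The linear relationship is not significant at the 1% level.

Hypothesis test for the slope coefficient:

H₀: β₁ = 0 (no linear relationship)
H₁: β₁ ≠ 0 (linear relationship exists)

Test statistic: t = β̂₁ / SE(β̂₁) = -0.6753 / 0.3115 = -2.1679

p = 0.0430: how often a slope estimate this far from 0 (in SE units) would arise by chance if β₁ were truly 0.

Decision rule: reject H₀ if p-value < α.
p-value = 0.0430 ≥ α = 0.01 → fail to reject H₀.

At α = 0.01 the data do not provide convincing evidence of a nonzero slope.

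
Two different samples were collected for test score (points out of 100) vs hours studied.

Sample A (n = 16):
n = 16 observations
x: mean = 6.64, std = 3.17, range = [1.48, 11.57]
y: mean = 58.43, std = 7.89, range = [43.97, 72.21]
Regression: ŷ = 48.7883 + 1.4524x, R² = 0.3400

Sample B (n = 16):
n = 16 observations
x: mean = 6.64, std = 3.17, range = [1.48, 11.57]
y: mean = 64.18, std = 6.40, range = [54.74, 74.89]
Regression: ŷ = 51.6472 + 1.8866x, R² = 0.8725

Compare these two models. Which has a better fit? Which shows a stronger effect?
Model B has the better fit (R² = 0.8725 vs 0.3400). Model B shows the stronger effect (|β₁| = 1.8866 vs 1.4524).

Model Comparison:

Goodness of fit (R²):
- Model A: R² = 0.3400 → 34.00% of variance in test score explained
- Model B: R² = 0.8725 → 87.25% of variance in test score explained
- 0.8725 > 0.3400 → Model B has the better fit

Effect size (slope magnitude):
- Model A: β₁ = 1.4524 → predicted test score rises 1.4524 points per additional hour of study time
- Model B: β₁ = 1.8866 → predicted test score rises 1.8866 points per additional hour of study time
- |1.4524| < |1.8866| → Model B shows the stronger marginal effect

Note: The two samples could reflect different populations, time periods, or measurement quality.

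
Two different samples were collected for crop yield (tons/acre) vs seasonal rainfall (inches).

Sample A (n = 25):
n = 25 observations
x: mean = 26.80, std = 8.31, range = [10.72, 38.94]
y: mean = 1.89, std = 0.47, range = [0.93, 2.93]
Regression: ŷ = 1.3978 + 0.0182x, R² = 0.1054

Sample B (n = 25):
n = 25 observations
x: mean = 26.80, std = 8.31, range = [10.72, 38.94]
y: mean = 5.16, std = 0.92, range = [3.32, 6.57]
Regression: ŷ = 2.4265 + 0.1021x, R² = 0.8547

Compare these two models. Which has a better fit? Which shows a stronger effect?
Model B has the better fit (R² = 0.8547 vs 0.1054). Model B shows the stronger effect (|β₁| = 0.1021 vs 0.0182).

Model Comparison:

Fit — compare R²:
- Model A: R² = 0.1054 → 10.54% of variance in crop yield explained
- Model B: R² = 0.8547 → 85.47% of variance in crop yield explained
- 0.8547 > 0.1054 → Model B has the better fit

Which has the larger per-inch effect? (|β₁|)
- Model A: β₁ = 0.0182 → predicted crop yield rises 0.0182 tons/acre per additional inch of rainfall
- Model B: β₁ = 0.1021 → predicted crop yield rises 0.1021 tons/acre per additional inch of rainfall
- |0.0182| < |0.1021| → Model B shows the stronger marginal effect

Note: A steeper slope doesn't make a better model if the scatter around the line is large.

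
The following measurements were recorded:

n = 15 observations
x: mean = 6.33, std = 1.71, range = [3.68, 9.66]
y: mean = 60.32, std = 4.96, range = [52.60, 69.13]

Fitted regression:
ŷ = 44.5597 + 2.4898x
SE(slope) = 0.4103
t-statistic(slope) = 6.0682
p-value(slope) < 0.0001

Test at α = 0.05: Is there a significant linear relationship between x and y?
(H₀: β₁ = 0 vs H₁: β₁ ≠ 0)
Reject H₀: p-value < 0.0001 < α = 0.05. The linear relationship is significant at the 5% level.

Hypothesis test for the slope coefficient:

H₀: β₁ = 0 (no linear relationship)
H₁: β₁ ≠ 0 (linear relationship exists)

Test statistic: t = β̂₁ / SE(β̂₁) = 2.4898 / 0.4103 = 6.0682

p < 0.0001: how often a slope estimate this far from 0 (in SE units) would arise by chance if β₁ were truly 0.

Decision rule: reject H₀ if p-value < α.
p-value < 0.0001 < α = 0.05 → reject H₀.

Conclusion: the linear association between x and y is significant at the 5% level.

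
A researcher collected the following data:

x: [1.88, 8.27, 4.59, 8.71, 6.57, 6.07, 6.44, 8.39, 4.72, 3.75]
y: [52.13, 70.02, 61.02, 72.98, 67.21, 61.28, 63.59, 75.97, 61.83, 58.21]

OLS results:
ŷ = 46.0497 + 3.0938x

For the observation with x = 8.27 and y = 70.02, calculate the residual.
Residual = -1.6154

The residual is the difference between the actual value and the predicted value:

Residual = y - ŷ

Step 1: Calculate predicted value
ŷ = 46.0497 + 3.0938 × 8.27
ŷ = 71.6354

Step 2: Calculate residual
Residual = 70.02 - 71.6354
Residual = -1.6154

Interpretation: the model overestimates the actual value by 1.6154 at this point (negative residual → observation lies below the fitted line).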